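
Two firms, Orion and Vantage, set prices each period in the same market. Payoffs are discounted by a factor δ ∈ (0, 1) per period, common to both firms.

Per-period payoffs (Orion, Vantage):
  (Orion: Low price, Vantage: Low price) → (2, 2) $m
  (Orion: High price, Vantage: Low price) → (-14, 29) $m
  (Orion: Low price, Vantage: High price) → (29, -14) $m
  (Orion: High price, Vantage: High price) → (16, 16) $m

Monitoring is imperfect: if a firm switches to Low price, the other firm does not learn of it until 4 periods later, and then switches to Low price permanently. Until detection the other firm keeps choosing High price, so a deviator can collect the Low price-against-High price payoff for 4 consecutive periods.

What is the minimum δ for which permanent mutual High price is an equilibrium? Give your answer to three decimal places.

The best deviation is to choose Low price for all 4 undetected periods, earning 29 each, then 2 forever once detected.
Deviation value: 29(1−δ^4)/(1−δ) + 2δ^4/(1−δ); cooperation value: 16/(1−δ).
IC: 16 ≥ 29(1−δ^4) + 2δ^4 = 29 − 27δ^4.
So δ^4 ≥ 13/27, giving δ ≥ (13/27)^(1/4) ≈ 0.833.

0.833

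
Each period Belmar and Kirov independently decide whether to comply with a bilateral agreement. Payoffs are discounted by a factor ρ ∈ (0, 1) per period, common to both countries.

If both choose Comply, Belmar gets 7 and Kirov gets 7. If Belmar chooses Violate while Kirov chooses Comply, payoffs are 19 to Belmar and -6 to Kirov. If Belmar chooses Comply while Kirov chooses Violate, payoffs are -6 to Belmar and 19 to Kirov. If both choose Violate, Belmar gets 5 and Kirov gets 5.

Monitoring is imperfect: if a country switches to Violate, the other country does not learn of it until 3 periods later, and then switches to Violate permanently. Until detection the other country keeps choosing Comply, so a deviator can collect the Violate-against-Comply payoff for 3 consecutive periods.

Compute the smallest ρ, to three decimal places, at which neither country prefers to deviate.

The best deviation is to choose Violate for all 3 undetected periods, earning 19 each, then 5 forever once detected.
Deviation value: 19(1−ρ^3)/(1−ρ) + 5ρ^3/(1−ρ); cooperation value: 7/(1−ρ).
IC: 7 ≥ 19(1−ρ^3) + 5ρ^3 = 19 − 14ρ^3.
So ρ^3 ≥ 12/14 = 6/7, giving ρ ≥ (6/7)^(1/3) ≈ 0.950.

0.950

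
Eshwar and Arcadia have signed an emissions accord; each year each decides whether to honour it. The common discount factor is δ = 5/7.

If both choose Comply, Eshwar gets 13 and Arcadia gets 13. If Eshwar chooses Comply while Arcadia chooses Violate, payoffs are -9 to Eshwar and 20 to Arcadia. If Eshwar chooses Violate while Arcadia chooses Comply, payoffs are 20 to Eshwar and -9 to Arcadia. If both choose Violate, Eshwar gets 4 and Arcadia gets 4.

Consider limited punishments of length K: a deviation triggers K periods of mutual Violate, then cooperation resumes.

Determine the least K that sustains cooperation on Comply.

Need Σ_{k=1}^{K} δ^k ≥ (20−13)/(13−4) = 0.7778 at δ = 5/7.
At K = 1 the sum is 0.7143 < 0.7778; at K = 2 it is 1.2245 ≥ 0.7778.
So the minimum punishment length is K = 2.

2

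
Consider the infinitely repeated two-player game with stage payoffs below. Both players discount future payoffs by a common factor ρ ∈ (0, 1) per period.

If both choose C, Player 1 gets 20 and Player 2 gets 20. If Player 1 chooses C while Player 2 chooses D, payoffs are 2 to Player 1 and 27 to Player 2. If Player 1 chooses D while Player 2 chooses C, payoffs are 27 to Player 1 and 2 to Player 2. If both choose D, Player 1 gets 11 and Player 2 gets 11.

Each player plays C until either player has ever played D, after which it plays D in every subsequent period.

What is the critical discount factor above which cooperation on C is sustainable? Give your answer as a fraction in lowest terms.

7/16

One-period gain from deviating is 27 − 20 = 7. The loss is 20 − 11 = 9 in every subsequent period, with present value 9·ρ/(1−ρ).
Deviation is unprofitable when 9·ρ/(1−ρ) ≥ 7, i.e. ρ/(1−ρ) ≥ 7/9.
Equivalently ρ ≥ 7/(7+9) = 7/16.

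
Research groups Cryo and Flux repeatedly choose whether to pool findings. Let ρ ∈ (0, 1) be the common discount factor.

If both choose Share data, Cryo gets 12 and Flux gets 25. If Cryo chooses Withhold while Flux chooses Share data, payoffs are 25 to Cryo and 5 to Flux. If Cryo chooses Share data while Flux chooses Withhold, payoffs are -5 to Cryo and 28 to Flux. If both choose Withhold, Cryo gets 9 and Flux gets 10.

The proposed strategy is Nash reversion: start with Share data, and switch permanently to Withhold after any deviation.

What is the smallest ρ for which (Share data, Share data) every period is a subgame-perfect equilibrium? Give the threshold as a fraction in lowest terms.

For Cryo: deviation gain 25−12 = 13, per-period punishment loss 12−9 = 3. IC gives ρ ≥ 13/16.
For Flux: gain 3, loss 15 per period, so ρ ≥ 3/18 = 1/6.
The tighter constraint is Cryo's, so cooperation needs ρ ≥ 13/16.

13/16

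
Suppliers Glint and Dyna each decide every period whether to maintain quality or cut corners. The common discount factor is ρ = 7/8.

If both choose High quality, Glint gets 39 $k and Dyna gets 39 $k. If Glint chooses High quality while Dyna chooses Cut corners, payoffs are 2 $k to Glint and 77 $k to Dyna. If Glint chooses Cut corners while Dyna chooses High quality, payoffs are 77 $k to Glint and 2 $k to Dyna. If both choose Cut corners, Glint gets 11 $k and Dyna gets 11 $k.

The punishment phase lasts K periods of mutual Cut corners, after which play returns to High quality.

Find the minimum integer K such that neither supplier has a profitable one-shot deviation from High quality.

2

No profitable deviation requires (39−11)(ρ+…+ρ^K) ≥ 77−39, i.e. ρ+…+ρ^K ≥ 19/14 ≈ 1.3571.
With ρ = 7/8, the partial sums are K=1: 0.8750, K=2: 1.6406.
K = 2 is the first length at which the sum reaches 1.3571.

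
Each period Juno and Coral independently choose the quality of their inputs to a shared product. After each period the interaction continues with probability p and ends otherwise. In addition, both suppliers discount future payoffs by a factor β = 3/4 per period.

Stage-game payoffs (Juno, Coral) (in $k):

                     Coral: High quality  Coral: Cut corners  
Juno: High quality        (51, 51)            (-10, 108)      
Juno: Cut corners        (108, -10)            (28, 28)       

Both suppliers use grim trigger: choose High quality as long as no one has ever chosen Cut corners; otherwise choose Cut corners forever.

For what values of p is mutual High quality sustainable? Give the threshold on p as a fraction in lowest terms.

Expected continuation weight on next period's payoff is β·p = 3/4·p, which plays the role of the discount factor.
Cooperation requires 3/4·p ≥ (108−51)/(108−28) = 57/80, hence p ≥ 19/20.

19/20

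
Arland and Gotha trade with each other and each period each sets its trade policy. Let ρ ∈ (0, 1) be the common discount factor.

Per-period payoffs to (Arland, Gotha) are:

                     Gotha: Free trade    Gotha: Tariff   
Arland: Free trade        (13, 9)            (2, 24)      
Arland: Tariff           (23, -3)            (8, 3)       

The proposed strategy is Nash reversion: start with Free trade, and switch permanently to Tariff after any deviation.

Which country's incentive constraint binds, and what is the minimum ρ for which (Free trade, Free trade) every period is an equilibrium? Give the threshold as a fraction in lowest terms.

Gotha; ρ ≥ 5/7

For Arland: deviation gain 23−13 = 10, per-period punishment loss 13−8 = 5. IC gives ρ ≥ 10/15 = 2/3.
For Gotha: gain 15, loss 6 per period, so ρ ≥ 15/21 = 5/7.
The tighter constraint is Gotha's, so cooperation needs ρ ≥ 5/7.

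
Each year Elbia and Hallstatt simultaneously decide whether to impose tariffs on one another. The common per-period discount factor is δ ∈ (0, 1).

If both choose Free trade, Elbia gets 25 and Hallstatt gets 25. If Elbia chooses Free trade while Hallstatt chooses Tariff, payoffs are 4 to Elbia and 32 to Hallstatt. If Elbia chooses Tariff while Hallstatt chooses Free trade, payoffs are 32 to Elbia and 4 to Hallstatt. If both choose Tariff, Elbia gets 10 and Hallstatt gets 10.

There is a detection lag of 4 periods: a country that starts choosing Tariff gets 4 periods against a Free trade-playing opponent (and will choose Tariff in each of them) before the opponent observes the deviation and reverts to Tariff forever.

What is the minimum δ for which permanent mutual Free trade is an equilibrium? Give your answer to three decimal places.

A deviator earns 32 for 4 periods, then 10 forever; cooperating earns 25 forever. Multiplying the IC by (1−δ):
25 ≥ 32(1−δ^4) + 10δ^4, so 22·δ^4 ≥ 7 and δ^4 ≥ 7/22.
δ ≥ (7/22)^(1/4) ≈ 0.751.

0.751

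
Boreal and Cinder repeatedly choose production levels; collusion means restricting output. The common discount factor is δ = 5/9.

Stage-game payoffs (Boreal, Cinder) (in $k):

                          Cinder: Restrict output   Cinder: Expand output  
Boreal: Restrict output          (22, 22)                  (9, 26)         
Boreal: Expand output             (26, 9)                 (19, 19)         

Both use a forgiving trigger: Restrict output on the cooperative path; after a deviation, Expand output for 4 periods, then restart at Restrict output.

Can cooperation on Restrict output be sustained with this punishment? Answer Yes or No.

Comparing payoff streams over the 5 periods until play realigns: cooperate → 22(1+δ+…+δ^4); deviate → 26 + 19(δ+…+δ^4).
Cooperation is sustained iff (22−19)(δ+…+δ^4) ≥ 26−22.
δ+…+δ^4 = 5/9·(1−(5/9)^4)/(1−5/9) = 1.1309, and (26−22)/(22−19) = 1.3333.
1.1309 < 1.3333, so cooperation is not sustainable.

No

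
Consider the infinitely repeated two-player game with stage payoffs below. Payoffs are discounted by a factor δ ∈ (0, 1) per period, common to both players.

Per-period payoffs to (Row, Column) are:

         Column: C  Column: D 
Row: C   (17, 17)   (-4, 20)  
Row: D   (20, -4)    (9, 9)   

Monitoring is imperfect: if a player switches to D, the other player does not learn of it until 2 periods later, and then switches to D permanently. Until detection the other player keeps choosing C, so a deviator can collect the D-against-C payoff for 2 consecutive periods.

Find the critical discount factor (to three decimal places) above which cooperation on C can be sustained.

0.522

The best deviation is to choose D for all 2 undetected periods, earning 20 each, then 9 forever once detected.
Deviation value: 20(1−δ^2)/(1−δ) + 9δ^2/(1−δ); cooperation value: 17/(1−δ).
IC: 17 ≥ 20(1−δ^2) + 9δ^2 = 20 − 11δ^2.
So δ^2 ≥ 3/11, giving δ ≥ (3/11)^(1/2) ≈ 0.522.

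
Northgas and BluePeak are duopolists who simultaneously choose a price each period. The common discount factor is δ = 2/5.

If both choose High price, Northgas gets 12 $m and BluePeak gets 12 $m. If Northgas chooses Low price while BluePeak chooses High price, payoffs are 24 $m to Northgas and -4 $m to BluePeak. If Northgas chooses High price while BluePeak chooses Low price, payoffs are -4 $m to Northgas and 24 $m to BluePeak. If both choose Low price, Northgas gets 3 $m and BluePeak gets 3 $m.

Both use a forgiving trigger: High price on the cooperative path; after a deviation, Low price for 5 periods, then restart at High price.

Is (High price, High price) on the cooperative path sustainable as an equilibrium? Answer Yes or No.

No

A one-shot deviation gives 24 now, then 3 for 5 periods, then back to 12.
Gain from deviating: (24−12) today; loss: (12−3) in each of the next 5 periods.
No-deviation condition: (12−3)(δ+…+δ^5) ≥ 24−12, i.e. δ+…+δ^5 ≥ 4/3.
At δ = 2/5: δ+…+δ^5 = 0.6598 < 1.3333.
So cooperation is not sustainable.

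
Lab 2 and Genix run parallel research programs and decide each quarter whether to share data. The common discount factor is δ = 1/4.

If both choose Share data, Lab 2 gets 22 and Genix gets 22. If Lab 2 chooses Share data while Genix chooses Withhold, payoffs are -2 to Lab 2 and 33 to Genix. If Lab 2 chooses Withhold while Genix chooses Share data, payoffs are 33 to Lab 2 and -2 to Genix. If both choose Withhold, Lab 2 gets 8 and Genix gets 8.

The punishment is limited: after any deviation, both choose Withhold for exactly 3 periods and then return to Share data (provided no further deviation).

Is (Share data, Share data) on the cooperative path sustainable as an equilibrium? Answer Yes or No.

No

IC: δ+…+δ^3 ≥ (33−22)/(22−8) = 11/14.
At δ = 1/4: partial sum = 0.3281 < 0.7857. Cooperation not sustainable.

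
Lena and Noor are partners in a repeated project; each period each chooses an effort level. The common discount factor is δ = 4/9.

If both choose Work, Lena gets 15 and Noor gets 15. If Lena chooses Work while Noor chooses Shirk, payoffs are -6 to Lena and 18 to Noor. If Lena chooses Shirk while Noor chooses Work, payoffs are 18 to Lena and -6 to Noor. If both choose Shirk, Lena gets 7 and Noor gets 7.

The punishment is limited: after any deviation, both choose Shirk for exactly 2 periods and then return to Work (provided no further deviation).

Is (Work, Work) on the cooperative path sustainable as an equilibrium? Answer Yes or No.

Yes

IC: δ+…+δ^2 ≥ (18−15)/(15−7) = 3/8.
At δ = 4/9: partial sum = 0.6420 ≥ 0.3750. Cooperation sustainable.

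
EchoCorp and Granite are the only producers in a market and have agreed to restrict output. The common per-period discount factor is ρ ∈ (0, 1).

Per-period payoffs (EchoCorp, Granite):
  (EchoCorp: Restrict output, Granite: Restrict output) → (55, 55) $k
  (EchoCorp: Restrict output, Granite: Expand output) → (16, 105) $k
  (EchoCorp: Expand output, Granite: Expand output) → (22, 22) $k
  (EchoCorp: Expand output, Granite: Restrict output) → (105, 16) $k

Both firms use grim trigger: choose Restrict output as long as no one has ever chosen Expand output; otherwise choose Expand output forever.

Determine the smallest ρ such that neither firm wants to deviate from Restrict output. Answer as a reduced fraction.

50/83

Cooperation forever yields 55 each period: 55/(1−ρ).
Deviating yields 105 once, then 22 forever: 105 + 22ρ/(1−ρ).
No profitable deviation requires 55/(1−ρ) ≥ 105 + 22ρ/(1−ρ).
Multiplying by (1−ρ): 55 ≥ 105(1−ρ) + 22ρ = 105 − 83ρ.
So 83ρ ≥ 50, i.e. ρ ≥ 50/83.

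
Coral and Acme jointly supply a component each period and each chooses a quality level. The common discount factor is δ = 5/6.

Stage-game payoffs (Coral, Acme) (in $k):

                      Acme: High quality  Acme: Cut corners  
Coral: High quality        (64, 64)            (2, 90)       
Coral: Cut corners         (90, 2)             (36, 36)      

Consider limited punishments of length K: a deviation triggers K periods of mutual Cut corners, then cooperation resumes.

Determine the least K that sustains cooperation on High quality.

IC: δ(1−δ^K)/(1−δ) ≥ (90−64)/(64−36) = 13/14.
With δ = 5/6: need 1 − δ^K ≥ 13/14·(1−5/6)/(5/6), i.e. δ^K ≤ 0.8143.
Since (5/6)^1 = 0.8333 and (5/6)^2 = 0.6944, the smallest such K is 2.

2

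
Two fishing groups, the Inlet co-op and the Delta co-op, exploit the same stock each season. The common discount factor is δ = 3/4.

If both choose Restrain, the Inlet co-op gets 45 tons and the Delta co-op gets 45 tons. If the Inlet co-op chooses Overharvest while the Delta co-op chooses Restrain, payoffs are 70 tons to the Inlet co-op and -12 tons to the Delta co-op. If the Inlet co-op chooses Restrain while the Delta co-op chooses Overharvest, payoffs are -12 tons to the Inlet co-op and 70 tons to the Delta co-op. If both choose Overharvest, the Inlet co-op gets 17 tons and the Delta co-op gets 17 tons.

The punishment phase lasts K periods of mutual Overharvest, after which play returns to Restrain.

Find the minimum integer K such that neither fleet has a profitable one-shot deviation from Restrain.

2

IC: δ(1−δ^K)/(1−δ) ≥ (70−45)/(45−17) = 25/28.
With δ = 3/4: need 1 − δ^K ≥ 25/28·(1−3/4)/(3/4), i.e. δ^K ≤ 0.7024.
Since (3/4)^1 = 0.7500 and (3/4)^2 = 0.5625, the smallest such K is 2.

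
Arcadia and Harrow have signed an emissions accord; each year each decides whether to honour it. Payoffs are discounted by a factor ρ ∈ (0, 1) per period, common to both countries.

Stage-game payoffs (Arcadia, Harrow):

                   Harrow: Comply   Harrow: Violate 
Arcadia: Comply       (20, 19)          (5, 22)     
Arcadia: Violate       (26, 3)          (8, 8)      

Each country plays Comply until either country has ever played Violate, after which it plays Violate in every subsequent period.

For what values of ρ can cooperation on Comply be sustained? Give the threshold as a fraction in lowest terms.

1/3

Arcadia: cooperation gives 20 each period; deviation gives 26 once then 8 forever.
  20/(1−ρ) ≥ 26 + 8ρ/(1−ρ) ⇒ ρ ≥ 6/18 = 1/3.
Harrow: cooperation gives 19 each period; deviation gives 22 once then 8 forever.
  ρ ≥ 3/14.
Both must hold, so the binding constraint is Arcadia's: ρ ≥ 1/3.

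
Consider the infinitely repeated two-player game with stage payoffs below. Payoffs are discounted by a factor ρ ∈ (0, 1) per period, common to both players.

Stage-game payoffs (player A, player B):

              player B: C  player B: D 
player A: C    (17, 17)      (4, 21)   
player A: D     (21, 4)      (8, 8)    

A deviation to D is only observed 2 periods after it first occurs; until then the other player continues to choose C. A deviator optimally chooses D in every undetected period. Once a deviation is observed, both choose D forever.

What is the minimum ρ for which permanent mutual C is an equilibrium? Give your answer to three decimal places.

Deviating for the 2 undetected periods gains 21−17 = 4 per period over cooperation, then loses 17−8 = 9 per period forever once punishment starts.
Gain: 4(1 + ρ + … + ρ^1); loss: 9·ρ^2/(1−ρ).
No profitable deviation ⇔ 4(1−ρ^2) ≤ 9·ρ^2, i.e. ρ^2 ≥ 4/(4+9) = 4/13.
Hence ρ ≥ (4/13)^(1/2) ≈ 0.555.

0.555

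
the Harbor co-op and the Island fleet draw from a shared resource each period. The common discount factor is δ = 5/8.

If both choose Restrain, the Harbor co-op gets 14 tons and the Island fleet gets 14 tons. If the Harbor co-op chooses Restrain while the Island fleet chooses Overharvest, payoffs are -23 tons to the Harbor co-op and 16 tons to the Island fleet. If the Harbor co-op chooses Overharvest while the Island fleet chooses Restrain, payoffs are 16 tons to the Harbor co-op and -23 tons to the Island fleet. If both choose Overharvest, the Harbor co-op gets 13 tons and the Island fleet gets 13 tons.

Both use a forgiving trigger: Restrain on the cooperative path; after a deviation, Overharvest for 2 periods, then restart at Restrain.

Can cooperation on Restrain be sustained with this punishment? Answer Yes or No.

No

A one-shot deviation gives 16 now, then 13 for 2 periods, then back to 14.
Gain from deviating: (16−14) today; loss: (14−13) in each of the next 2 periods.
No-deviation condition: (14−13)(δ+…+δ^2) ≥ 16−14, i.e. δ+…+δ^2 ≥ 2.
At δ = 5/8: δ+…+δ^2 = 1.0156 < 2.0000.
So cooperation is not sustainable.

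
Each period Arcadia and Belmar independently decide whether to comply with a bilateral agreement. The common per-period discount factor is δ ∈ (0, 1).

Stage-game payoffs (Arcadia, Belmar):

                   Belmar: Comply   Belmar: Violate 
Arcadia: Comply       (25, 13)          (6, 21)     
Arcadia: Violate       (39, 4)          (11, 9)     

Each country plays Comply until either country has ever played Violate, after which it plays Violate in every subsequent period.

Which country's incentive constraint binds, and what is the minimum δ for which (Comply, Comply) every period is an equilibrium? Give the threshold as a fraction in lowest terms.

Belmar; δ ≥ 2/3

For Arcadia: deviation gain 39−25 = 14, per-period punishment loss 25−11 = 14. IC gives δ ≥ 14/28 = 1/2.
For Belmar: gain 8, loss 4 per period, so δ ≥ 8/12 = 2/3.
The tighter constraint is Belmar's, so cooperation needs δ ≥ 2/3.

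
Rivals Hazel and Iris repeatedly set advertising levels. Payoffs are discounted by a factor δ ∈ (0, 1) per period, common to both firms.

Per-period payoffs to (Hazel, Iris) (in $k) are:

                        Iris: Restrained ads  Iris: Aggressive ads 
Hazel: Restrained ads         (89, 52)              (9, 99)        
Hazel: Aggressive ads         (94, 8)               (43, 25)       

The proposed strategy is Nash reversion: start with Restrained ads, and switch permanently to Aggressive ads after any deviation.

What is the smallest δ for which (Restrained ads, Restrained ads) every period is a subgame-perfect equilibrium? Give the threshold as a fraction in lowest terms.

Hazel's threshold: (94−89)/(94−43) = 5/51.
Iris's threshold: (99−52)/(99−25) = 47/74.
5/51 < 47/74, so Iris binds and δ* = 47/74.

47/74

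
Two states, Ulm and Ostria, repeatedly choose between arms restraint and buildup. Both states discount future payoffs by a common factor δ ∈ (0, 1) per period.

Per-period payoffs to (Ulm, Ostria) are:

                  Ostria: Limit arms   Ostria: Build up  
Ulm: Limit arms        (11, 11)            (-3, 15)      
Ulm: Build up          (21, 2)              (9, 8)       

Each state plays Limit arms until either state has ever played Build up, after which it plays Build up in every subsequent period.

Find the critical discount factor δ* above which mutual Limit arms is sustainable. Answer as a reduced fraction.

5/6

Ulm's threshold: (21−11)/(21−9) = 5/6.
Ostria's threshold: (15−11)/(15−8) = 4/7.
5/6 > 4/7, so Ulm binds and δ* = 5/6.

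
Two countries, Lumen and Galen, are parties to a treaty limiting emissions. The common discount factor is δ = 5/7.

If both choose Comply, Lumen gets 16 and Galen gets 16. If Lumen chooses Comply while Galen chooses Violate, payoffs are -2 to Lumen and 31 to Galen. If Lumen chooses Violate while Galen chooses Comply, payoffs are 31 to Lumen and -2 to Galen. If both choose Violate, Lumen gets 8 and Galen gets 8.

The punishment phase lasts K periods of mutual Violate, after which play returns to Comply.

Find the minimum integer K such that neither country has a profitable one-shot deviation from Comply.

5

IC: δ(1−δ^K)/(1−δ) ≥ (31−16)/(16−8) = 15/8.
With δ = 5/7: need 1 − δ^K ≥ 15/8·(1−5/7)/(5/7), i.e. δ^K ≤ 0.2500.
Since (5/7)^4 = 0.2603 and (5/7)^5 = 0.1859, the smallest such K is 5.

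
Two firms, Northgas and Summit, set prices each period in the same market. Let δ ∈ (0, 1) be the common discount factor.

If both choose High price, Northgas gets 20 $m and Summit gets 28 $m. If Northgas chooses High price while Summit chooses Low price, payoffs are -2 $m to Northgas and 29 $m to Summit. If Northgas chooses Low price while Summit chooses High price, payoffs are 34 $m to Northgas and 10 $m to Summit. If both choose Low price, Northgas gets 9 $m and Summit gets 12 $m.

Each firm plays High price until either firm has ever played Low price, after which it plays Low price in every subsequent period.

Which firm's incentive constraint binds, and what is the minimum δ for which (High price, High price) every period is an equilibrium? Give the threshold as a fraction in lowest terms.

Northgas; δ ≥ 14/25

For Northgas: deviation gain 34−20 = 14, per-period punishment loss 20−9 = 11. IC gives δ ≥ 14/25.
For Summit: gain 1, loss 16 per period, so δ ≥ 1/17.
The tighter constraint is Northgas's, so cooperation needs δ ≥ 14/25.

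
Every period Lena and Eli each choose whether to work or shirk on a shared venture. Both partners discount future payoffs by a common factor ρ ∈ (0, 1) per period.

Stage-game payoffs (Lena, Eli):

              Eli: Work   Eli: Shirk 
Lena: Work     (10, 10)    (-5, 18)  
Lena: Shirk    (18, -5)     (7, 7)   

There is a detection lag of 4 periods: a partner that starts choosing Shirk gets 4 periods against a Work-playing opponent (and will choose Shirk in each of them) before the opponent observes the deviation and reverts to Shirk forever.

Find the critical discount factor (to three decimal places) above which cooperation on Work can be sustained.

A deviator earns 18 for 4 periods, then 7 forever; cooperating earns 10 forever. Multiplying the IC by (1−ρ):
10 ≥ 18(1−ρ^4) + 7ρ^4, so 11·ρ^4 ≥ 8 and ρ^4 ≥ 8/11.
ρ ≥ (8/11)^(1/4) ≈ 0.923.

0.923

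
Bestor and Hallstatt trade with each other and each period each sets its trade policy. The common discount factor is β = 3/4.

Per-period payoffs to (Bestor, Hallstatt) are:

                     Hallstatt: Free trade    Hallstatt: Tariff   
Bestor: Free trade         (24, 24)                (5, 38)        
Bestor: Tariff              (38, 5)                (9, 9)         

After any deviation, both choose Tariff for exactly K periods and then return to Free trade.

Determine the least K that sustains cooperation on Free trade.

No profitable deviation requires (24−9)(β+…+β^K) ≥ 38−24, i.e. β+…+β^K ≥ 14/15 ≈ 0.9333.
With β = 3/4, the partial sums are K=1: 0.7500, K=2: 1.3125.
K = 2 is the first length at which the sum reaches 0.9333.

2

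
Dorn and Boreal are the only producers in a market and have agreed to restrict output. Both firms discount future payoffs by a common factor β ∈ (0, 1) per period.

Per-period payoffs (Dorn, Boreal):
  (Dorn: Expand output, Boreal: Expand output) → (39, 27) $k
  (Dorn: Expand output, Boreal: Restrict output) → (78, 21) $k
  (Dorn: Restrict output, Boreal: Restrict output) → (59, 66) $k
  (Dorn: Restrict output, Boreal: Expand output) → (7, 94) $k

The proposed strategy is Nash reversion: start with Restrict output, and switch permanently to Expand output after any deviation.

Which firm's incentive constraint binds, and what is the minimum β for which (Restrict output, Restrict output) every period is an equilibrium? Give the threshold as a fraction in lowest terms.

Dorn; β ≥ 19/39

For Dorn: deviation gain 78−59 = 19, per-period punishment loss 59−39 = 20. IC gives β ≥ 19/39.
For Boreal: gain 28, loss 39 per period, so β ≥ 28/67.
The tighter constraint is Dorn's, so cooperation needs β ≥ 19/39.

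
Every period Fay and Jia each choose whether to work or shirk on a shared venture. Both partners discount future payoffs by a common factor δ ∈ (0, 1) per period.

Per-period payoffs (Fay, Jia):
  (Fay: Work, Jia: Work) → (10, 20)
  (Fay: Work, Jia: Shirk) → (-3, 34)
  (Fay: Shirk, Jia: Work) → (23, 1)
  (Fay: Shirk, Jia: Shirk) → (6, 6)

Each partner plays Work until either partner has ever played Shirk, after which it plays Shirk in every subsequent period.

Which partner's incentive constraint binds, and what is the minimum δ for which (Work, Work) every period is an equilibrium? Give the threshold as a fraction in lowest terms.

Fay; δ ≥ 13/17

Fay's threshold: (23−10)/(23−6) = 13/17.
Jia's threshold: (34−20)/(34−6) = 1/2.
13/17 > 1/2, so Fay binds and δ* = 13/17.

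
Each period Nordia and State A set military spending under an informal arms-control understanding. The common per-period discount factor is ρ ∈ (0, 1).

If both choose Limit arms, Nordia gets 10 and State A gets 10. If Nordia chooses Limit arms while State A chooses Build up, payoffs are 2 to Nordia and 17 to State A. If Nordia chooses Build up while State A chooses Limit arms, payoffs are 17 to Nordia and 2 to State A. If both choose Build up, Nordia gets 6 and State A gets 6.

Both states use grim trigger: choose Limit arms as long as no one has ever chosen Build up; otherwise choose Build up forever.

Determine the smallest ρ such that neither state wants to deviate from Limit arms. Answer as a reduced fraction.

10/(1−ρ) ≥ 17 + 6ρ/(1−ρ)
10 ≥ 17 − 11ρ
ρ ≥ 7/11.

7/11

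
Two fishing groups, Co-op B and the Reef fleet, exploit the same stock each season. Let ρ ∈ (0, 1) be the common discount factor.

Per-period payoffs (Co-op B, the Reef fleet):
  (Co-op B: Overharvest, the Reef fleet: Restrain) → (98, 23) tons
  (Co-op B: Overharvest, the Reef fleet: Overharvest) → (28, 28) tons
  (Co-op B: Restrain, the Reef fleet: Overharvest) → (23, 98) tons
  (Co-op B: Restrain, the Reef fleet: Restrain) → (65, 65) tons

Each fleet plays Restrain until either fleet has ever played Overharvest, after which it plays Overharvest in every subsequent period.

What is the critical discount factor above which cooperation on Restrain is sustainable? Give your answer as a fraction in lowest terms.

Under grim trigger the critical discount factor is (T−C)/(T−P) with T = 98, C = 65, P = 28.
ρ* = (98−65)/(98−28) = 33/70.

33/70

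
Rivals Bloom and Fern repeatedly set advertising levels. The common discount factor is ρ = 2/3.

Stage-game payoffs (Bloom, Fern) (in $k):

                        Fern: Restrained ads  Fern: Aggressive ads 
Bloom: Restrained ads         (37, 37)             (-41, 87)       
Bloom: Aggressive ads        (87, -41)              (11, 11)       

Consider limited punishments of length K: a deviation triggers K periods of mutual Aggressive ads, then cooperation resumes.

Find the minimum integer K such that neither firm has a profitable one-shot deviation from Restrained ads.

9

IC: ρ(1−ρ^K)/(1−ρ) ≥ (87−37)/(37−11) = 25/13.
With ρ = 2/3: need 1 − ρ^K ≥ 25/13·(1−2/3)/(2/3), i.e. ρ^K ≤ 0.0385.
Since (2/3)^8 = 0.0390 and (2/3)^9 = 0.0260, the smallest such K is 9.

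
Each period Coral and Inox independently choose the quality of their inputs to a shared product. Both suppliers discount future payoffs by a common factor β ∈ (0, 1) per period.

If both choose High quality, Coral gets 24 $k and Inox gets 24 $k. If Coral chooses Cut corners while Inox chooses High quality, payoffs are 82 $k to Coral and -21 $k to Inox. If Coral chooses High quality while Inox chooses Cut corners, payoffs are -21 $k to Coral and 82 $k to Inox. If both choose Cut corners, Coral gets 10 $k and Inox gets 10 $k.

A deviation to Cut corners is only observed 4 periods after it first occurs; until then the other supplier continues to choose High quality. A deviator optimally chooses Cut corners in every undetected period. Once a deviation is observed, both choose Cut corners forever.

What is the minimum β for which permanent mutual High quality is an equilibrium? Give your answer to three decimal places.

0.947

The best deviation is to choose Cut corners for all 4 undetected periods, earning 82 each, then 10 forever once detected.
Deviation value: 82(1−β^4)/(1−β) + 10β^4/(1−β); cooperation value: 24/(1−β).
IC: 24 ≥ 82(1−β^4) + 10β^4 = 82 − 72β^4.
So β^4 ≥ 58/72 = 29/36, giving β ≥ (29/36)^(1/4) ≈ 0.947.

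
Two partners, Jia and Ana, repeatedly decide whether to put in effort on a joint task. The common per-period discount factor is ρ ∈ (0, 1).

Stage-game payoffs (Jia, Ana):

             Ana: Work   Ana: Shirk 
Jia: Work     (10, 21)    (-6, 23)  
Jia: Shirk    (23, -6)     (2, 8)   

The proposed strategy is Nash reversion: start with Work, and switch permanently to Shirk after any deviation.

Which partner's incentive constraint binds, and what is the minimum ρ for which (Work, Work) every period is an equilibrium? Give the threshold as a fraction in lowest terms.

Jia: cooperation gives 10 each period; deviation gives 23 once then 2 forever.
  10/(1−ρ) ≥ 23 + 2ρ/(1−ρ) ⇒ ρ ≥ 13/21.
Ana: cooperation gives 21 each period; deviation gives 23 once then 8 forever.
  ρ ≥ 2/15.
Both must hold, so the binding constraint is Jia's: ρ ≥ 13/21.

Jia; ρ ≥ 13/21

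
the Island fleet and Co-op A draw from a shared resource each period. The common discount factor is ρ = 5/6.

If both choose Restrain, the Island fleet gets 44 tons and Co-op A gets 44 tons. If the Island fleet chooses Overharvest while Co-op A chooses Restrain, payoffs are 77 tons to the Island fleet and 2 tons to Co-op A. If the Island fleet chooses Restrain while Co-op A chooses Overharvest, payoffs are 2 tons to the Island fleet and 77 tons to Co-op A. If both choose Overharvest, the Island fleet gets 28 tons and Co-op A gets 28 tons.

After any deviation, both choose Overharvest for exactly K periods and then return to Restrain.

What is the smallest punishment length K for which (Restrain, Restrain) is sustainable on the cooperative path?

3

No profitable deviation requires (44−28)(ρ+…+ρ^K) ≥ 77−44, i.e. ρ+…+ρ^K ≥ 33/16 ≈ 2.0625.
With ρ = 5/6, the partial sums are K=1: 0.8333, K=2: 1.5278, K=3: 2.1065.
K = 3 is the first length at which the sum reaches 2.0625.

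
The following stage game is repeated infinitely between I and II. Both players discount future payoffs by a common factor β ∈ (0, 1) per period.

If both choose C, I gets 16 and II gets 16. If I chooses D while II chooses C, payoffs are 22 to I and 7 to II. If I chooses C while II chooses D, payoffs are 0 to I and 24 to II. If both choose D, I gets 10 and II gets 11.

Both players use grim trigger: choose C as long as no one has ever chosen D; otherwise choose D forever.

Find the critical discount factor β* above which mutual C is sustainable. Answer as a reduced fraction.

For I: deviation gain 22−16 = 6, per-period punishment loss 16−10 = 6. IC gives β ≥ 6/12 = 1/2.
For II: gain 8, loss 5 per period, so β ≥ 8/13.
The tighter constraint is II's, so cooperation needs β ≥ 8/13.

8/13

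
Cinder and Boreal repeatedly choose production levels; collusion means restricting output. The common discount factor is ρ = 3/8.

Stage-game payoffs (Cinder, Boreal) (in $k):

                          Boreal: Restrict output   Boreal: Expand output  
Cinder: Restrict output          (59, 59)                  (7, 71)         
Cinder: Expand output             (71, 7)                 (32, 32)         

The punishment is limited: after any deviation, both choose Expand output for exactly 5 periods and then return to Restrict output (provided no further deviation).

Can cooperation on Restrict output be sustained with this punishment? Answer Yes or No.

Yes

A one-shot deviation gives 71 now, then 32 for 5 periods, then back to 59.
Gain from deviating: (71−59) today; loss: (59−32) in each of the next 5 periods.
No-deviation condition: (59−32)(ρ+…+ρ^5) ≥ 71−59, i.e. ρ+…+ρ^5 ≥ 4/9.
At ρ = 3/8: ρ+…+ρ^5 = 0.5956 ≥ 0.4444.
So cooperation is sustainable.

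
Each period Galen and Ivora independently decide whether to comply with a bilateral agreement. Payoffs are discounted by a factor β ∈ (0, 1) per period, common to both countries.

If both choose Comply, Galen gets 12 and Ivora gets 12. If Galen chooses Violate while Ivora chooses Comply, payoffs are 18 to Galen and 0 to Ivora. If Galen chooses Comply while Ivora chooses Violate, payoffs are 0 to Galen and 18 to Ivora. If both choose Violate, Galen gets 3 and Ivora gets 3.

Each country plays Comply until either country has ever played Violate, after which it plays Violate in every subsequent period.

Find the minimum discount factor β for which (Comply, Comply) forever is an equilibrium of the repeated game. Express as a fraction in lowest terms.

Cooperation forever yields 12 each period: 12/(1−β).
Deviating yields 18 once, then 3 forever: 18 + 3β/(1−β).
No profitable deviation requires 12/(1−β) ≥ 18 + 3β/(1−β).
Multiplying by (1−β): 12 ≥ 18(1−β) + 3β = 18 − 15β.
So 15β ≥ 6, i.e. β ≥ 6/15 = 2/5.

2/5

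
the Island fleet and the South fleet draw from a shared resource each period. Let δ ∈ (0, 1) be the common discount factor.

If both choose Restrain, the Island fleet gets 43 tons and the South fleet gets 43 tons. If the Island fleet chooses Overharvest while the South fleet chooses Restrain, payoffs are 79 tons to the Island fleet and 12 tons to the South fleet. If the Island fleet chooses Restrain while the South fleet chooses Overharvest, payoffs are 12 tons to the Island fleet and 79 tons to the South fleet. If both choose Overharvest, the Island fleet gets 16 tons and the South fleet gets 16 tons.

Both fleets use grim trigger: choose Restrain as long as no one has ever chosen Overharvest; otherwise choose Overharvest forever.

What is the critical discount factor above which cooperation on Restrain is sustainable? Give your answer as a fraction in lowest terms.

4/7

One-period gain from deviating is 79 − 43 = 36. The loss is 43 − 16 = 27 in every subsequent period, with present value 27·δ/(1−δ).
Deviation is unprofitable when 27·δ/(1−δ) ≥ 36, i.e. δ/(1−δ) ≥ 4/3.
Equivalently δ ≥ 36/(36+27) = 4/7.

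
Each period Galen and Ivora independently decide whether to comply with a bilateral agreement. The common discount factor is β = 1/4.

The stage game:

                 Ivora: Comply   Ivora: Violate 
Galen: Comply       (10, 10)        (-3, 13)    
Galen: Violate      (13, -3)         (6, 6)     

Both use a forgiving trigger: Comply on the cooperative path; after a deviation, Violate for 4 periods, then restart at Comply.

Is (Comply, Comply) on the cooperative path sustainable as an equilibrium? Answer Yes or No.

No

IC: β+…+β^4 ≥ (13−10)/(10−6) = 3/4.
At β = 1/4: partial sum = 0.3320 < 0.7500. Cooperation not sustainable.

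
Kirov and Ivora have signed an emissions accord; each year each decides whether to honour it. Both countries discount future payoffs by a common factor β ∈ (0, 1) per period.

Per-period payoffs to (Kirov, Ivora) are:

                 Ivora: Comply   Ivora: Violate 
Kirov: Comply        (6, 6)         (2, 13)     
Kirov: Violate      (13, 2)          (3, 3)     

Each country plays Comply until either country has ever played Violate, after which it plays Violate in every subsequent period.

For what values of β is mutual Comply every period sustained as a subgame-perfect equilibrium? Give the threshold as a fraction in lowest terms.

7/10

Cooperation forever yields 6 each period: 6/(1−β).
Deviating yields 13 once, then 3 forever: 13 + 3β/(1−β).
No profitable deviation requires 6/(1−β) ≥ 13 + 3β/(1−β).
Multiplying by (1−β): 6 ≥ 13(1−β) + 3β = 13 − 10β.
So 10β ≥ 7, i.e. β ≥ 7/10.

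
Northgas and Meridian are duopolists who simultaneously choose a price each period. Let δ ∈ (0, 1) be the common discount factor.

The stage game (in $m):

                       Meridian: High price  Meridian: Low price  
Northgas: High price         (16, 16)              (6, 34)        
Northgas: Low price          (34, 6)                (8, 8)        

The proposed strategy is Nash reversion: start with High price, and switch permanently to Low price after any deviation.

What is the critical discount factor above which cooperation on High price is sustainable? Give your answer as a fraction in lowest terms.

Under grim trigger the critical discount factor is (T−C)/(T−P) with T = 34, C = 16, P = 8.
δ* = (34−16)/(34−8) = 18/26 = 9/13.

9/13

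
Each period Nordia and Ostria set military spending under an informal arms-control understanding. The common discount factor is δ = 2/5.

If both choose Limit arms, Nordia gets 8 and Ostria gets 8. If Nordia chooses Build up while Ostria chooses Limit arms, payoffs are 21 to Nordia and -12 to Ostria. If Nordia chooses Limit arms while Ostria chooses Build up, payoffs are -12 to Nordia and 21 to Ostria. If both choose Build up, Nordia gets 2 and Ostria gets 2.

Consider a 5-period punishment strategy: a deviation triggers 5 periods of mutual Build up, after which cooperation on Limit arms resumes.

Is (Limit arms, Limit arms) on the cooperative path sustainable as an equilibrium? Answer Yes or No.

No

IC: δ+…+δ^5 ≥ (21−8)/(8−2) = 13/6.
At δ = 2/5: partial sum = 0.6598 < 2.1667. Cooperation not sustainable.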